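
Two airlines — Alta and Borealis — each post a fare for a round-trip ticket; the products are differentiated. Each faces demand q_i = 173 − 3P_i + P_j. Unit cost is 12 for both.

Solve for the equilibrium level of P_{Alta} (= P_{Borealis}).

41.8

Alta's profit: π = (P_{Alta} − 12)(173 − 3P_{Alta} + P_{Borealis}).
∂π/∂P_{Alta} = 209 − 6P_{Alta} + P_{Borealis} = 0 ⇒ P_{Alta} = 209/6 + (1/6)P_{Borealis}.
The game is symmetric, so in equilibrium P_{Borealis} = P_{Alta}: the reaction function gives (5/6)P_{Alta} = 209/6, hence P_{Alta} = 41.8.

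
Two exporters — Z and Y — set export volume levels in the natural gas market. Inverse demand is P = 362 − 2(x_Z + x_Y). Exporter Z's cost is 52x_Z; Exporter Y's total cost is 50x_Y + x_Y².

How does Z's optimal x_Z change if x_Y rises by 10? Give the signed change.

-5

Exporter Z's profit: π = x_Z(362 − 2(x_Z + x_Y)) − 52x_Z.
∂π/∂x_Z = 310 − 4x_Z − 2x_Y = 0, so x_Z = 77.5 − 0.5x_Y.
The reaction-function slope is −0.5, so a 10-unit rise in x_Y moves x_Z by −0.5 × 10 = −5. Z's best response falls — the actions are strategic substitutes.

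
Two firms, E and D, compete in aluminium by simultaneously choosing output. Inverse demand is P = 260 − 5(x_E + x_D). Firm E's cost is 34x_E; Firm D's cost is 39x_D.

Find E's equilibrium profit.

1185.8

Firm E's profit: π = x_E(260 − 5(x_E + x_D)) − 34x_E.
∂π/∂x_E = 226 − 10x_E − 5x_D = 0, so x_E = 22.6 − 0.5x_D.
By the same steps for D: x_D = 22.1 − 0.5x_E.
Substituting the second reaction function into the first: x_E = 22.6 − 0.5(22.1 − 0.5x_E), which gives 0.75x_E = 11.55 ⇒ x_E = 15.4.
Then x_D = 22.1 − 0.5·15.4 = 14.4.
Price P = 260 − 5·29.8 = 111.
E's profit: (111 − 34)·15.4 = 1185.8.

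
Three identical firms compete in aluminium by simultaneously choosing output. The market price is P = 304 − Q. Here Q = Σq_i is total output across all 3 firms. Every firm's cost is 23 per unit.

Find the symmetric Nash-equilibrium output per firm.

A representative firm's profit is π_i = q_i(304 − Q) − 23q_i, with Q = q_i + Σ_{j≠i} q_j.
First-order condition: 281 − 2q_i − Σ_{j≠i} q_j = 0.
With identical firms, set every q_j = q: then 281 − 2q − 2q = 0, i.e. q = 281/4 = 70.25.

70.25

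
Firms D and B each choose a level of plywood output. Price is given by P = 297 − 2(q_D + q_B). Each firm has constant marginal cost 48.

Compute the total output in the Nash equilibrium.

83

Firm D's profit: π = q_D(297 − 2(q_D + q_B)) − 48q_D.
∂π/∂q_D = 249 − 4q_D − 2q_B = 0, so q_D = 62.25 − 0.5q_B.
Setting q_D = q_B in the reaction function: q_D = 62.25 − 0.5q_D, so q_D = 62.25 / 1.5 = 41.5.
Total output: 41.5 + 41.5 = 83.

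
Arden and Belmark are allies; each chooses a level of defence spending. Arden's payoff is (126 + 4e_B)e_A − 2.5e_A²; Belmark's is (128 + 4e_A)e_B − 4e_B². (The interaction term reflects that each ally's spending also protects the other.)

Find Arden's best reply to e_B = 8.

31.6

Expanding Arden's payoff: 126e_A + 4e_Be_A − 2.5e_A².
∂π/∂e_A = 126 + 4e_B − 5e_A = 0, so e_A = 25.2 + 0.8e_B.
At e_B = 8: e_A = 25.2 + 0.8·8 = 31.6.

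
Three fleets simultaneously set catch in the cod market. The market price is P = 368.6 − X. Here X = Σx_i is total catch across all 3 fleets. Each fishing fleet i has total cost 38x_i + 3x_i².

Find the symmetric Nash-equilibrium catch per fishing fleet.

33.06

A representative fishing fleet's profit is π_i = x_i(368.6 − X) − 38x_i − 3x_i², with X = x_i + Σ_{j≠i} x_j.
First-order condition: 330.6 − 8x_i − Σ_{j≠i} x_j = 0.
With identical fishing fleets, set every x_j = x: then 330.6 − 8x − 2x = 0, i.e. x = 330.6/10 = 33.06.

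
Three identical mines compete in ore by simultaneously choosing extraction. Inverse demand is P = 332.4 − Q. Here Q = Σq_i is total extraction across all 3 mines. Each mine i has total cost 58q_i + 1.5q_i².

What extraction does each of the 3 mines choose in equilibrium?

A representative mine's profit is π_i = q_i(332.4 − Q) − 58q_i − 1.5q_i², with Q = q_i + Σ_{j≠i} q_j.
First-order condition: 274.4 − 5q_i − Σ_{j≠i} q_j = 0.
With identical mines, set every q_j = q: then 274.4 − 5q − 2q = 0, i.e. q = 274.4/7 = 39.2.

39.2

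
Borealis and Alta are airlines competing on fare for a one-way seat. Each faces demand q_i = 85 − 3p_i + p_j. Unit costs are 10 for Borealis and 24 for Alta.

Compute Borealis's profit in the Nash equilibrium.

Borealis's profit: π = (p_{Borealis} − 10)(85 − 3p_{Borealis} + p_{Alta}).
∂π/∂p_{Borealis} = 115 − 6p_{Borealis} + p_{Alta} = 0 ⇒ p_{Borealis} = 115/6 + (1/6)p_{Alta}.
Similarly p_{Alta} = 157/6 + (1/6)p_{Borealis}.
Solving the two reaction functions simultaneously: (1 − (1/6)(1/6))p_{Borealis} = 115/6 + (1/6)·(157/6), so (35/36)p_{Borealis} = 847/36 and p_{Borealis} = 24.2.
Then p_{Alta} = 157/6 + (1/6)·24.2 = 30.2.
q_{Borealis} = 85 − 3·24.2 + 30.2 = 42.6.
Profit = (24.2 − 10)·42.6 = 604.92.

604.92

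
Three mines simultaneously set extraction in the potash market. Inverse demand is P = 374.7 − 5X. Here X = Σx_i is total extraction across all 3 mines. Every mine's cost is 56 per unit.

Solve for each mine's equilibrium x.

15.935

A representative mine's profit is π_i = x_i(374.7 − 5X) − 56x_i, with X = x_i + Σ_{j≠i} x_j.
First-order condition: 318.7 − 10x_i − 5Σ_{j≠i} x_j = 0.
In a symmetric equilibrium every mine chooses the same x, so Σ_{j≠i} x_j = 2x. The condition becomes 318.7 − 20x = 0, giving x = 318.7/20 = 15.935.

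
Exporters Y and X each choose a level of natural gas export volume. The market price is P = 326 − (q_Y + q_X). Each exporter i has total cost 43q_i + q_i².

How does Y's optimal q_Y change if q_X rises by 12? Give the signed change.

-3

Exporter Y's profit: π = q_Y(326 − (q_Y + q_X)) − 43q_Y − q_Y².
∂π/∂q_Y = 283 − 4q_Y − q_X = 0, so q_Y = 70.75 − 0.25q_X.
The reaction-function slope is −0.25, so a 12-unit rise in q_X moves q_Y by −0.25 × 12 = −3. Y's best response falls — the actions are strategic substitutes.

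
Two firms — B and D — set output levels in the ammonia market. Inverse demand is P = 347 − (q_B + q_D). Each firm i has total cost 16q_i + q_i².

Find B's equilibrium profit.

Firm B's profit: π = q_B(347 − (q_B + q_D)) − 16q_B − q_B².
∂π/∂q_B = 331 − 4q_B − q_D = 0, so q_B = 82.75 − 0.25q_D.
The game is symmetric, so in equilibrium q_D = q_B: the reaction function gives 1.25q_B = 82.75, hence q_B = 66.2.
Price P = 347 − 132.4 = 214.6.
B's profit: (214.6 − 16)·66.2 − (66.2)² = 8764.88.

8764.88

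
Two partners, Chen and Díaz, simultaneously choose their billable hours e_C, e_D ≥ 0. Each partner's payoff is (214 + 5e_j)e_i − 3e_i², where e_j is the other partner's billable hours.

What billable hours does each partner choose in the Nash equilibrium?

214

Chen's payoff is (214 + 5e_D)e_C − 3e_C².
∂π/∂e_C = 214 + 5e_D − 6e_C = 0, so e_C = 107/3 + (5/6)e_D.
By symmetry e_D = e_C; substituting into the reaction function, (1/6)e_C = 107/3 and e_C = 214.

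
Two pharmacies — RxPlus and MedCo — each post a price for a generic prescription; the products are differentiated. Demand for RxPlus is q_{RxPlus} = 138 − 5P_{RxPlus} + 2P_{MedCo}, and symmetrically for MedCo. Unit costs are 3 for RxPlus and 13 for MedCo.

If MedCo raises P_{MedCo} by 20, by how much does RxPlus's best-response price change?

RxPlus's profit: π = (P_{RxPlus} − 3)(138 − 5P_{RxPlus} + 2P_{MedCo}).
∂π/∂P_{RxPlus} = 153 − 10P_{RxPlus} + 2P_{MedCo} = 0 ⇒ P_{RxPlus} = 15.3 + 0.2P_{MedCo}.
The reaction-function slope is 0.2, so a 20-unit rise in P_{MedCo} moves P_{RxPlus} by 0.2 × 20 = 4. RxPlus's best response rises — the actions are strategic complements.

4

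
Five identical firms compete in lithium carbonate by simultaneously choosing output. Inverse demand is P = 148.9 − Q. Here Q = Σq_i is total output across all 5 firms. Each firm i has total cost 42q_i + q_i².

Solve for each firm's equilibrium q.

13.3625

A representative firm's profit is π_i = q_i(148.9 − Q) − 42q_i − q_i², with Q = q_i + Σ_{j≠i} q_j.
First-order condition: 106.9 − 4q_i − Σ_{j≠i} q_j = 0.
Imposing symmetry (q_j = q for all j) turns Σ_{j≠i} q_j into 4q, so 106.9 = 8q and q = 13.3625.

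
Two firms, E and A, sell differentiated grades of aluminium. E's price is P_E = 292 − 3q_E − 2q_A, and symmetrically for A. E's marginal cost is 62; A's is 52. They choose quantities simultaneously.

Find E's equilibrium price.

Firm E's profit: π = q_E(292 − 3q_E − 2q_A) − 62q_E.
∂π/∂q_E = 230 − 6q_E − 2q_A = 0 ⇒ q_E = 115/3 − (1/3)q_A.
Similarly q_A = 40 − (1/3)q_E.
Solving the two reaction functions simultaneously: (1 − (−1/3)(−1/3))q_E = 115/3 − (1/3)·40, so (8/9)q_E = 25 and q_E = 28.125.
Then q_A = 40 − (1/3)·28.125 = 30.625.
P_E = 292 − 3·28.125 − 2·30.625 = 146.375.

146.375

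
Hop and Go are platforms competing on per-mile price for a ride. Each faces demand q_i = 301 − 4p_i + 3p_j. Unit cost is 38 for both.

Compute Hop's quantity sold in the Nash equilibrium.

210.4

Hop's profit: π = (p_{Hop} − 38)(301 − 4p_{Hop} + 3p_{Go}).
∂π/∂p_{Hop} = 453 − 8p_{Hop} + 3p_{Go} = 0 ⇒ p_{Hop} = 56.625 + 0.375p_{Go}.
By symmetry p_{Go} = p_{Hop}; substituting into the reaction function, 0.625p_{Hop} = 56.625 and p_{Hop} = 90.6.
q_{Hop} = 301 − 4·90.6 + 3·90.6 = 210.4.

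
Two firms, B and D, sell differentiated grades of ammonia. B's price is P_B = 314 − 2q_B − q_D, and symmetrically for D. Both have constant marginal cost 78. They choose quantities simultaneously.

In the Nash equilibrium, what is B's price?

Firm B's profit: π = q_B(314 − 2q_B − q_D) − 78q_B.
∂π/∂q_B = 236 − 4q_B − q_D = 0 ⇒ q_B = 59 − 0.25q_D.
The game is symmetric, so in equilibrium q_D = q_B: the reaction function gives 1.25q_B = 59, hence q_B = 47.2.
P_B = 314 − 2·47.2 − 47.2 = 172.4.

172.4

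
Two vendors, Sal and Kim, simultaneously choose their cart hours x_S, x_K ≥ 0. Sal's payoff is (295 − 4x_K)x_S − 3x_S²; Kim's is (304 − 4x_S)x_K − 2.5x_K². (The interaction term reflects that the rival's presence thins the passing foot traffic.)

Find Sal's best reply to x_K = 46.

Expanding Sal's payoff: 295x_S − 4x_Kx_S − 3x_S².
∂π/∂x_S = 295 − 4x_K − 6x_S = 0, so x_S = 295/6 − (2/3)x_K.
At x_K = 46: x_S = 295/6 − (2/3)·46 = 18.5.

18.5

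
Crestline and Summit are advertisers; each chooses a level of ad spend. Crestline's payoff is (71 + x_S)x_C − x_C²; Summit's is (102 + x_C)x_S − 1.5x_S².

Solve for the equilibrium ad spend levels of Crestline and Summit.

63, 55

Expanding Crestline's payoff: 71x_C + x_Sx_C − x_C².
∂π/∂x_C = 71 + x_S − 2x_C = 0, so x_C = 35.5 + 0.5x_S.
Likewise for Summit: x_S = 34 + (1/3)x_C.
Solving the two reaction functions simultaneously: (1 − (0.5)(1/3))x_C = 35.5 + 0.5·34, so (5/6)x_C = 52.5 and x_C = 63.
Then x_S = 34 + (1/3)·63 = 55.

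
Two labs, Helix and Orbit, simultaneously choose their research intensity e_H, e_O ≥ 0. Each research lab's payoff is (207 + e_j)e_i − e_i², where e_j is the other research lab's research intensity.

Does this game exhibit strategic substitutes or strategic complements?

strategic complements

Helix's payoff is (207 + e_O)e_H − e_H².
∂π/∂e_H = 207 + e_O − 2e_H = 0, so e_H = 103.5 + 0.5e_O.
The best-response slope de_H/de_O = 0.5 > 0: the reaction function is upward-sloping, so the choices are strategic complements.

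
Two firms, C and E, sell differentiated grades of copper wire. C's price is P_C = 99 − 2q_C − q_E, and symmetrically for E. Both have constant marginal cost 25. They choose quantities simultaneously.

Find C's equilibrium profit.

Firm C's profit: π = q_C(99 − 2q_C − q_E) − 25q_C.
∂π/∂q_C = 74 − 4q_C − q_E = 0 ⇒ q_C = 18.5 − 0.25q_E.
By symmetry q_E = q_C; substituting into the reaction function, 1.25q_C = 18.5 and q_C = 14.8.
P_C = 99 − 2·14.8 − 14.8 = 54.6.
Profit = (54.6 − 25)·14.8 = 438.08.

438.08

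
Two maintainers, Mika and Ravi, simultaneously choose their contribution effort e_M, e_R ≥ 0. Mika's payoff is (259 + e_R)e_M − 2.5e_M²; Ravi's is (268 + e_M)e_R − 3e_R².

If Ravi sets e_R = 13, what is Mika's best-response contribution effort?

Expanding Mika's payoff: 259e_M + e_Re_M − 2.5e_M².
∂π/∂e_M = 259 + e_R − 5e_M = 0, so e_M = 51.8 + 0.2e_R.
At e_R = 13: e_M = 51.8 + 0.2·13 = 54.4.

54.4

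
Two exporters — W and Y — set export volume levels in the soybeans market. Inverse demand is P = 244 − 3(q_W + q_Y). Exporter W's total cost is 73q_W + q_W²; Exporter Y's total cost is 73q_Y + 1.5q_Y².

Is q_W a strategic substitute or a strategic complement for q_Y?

strategic substitutes

Exporter W's profit: π = q_W(244 − 3(q_W + q_Y)) − 73q_W − q_W².
∂π/∂q_W = 171 − 8q_W − 3q_Y = 0, so q_W = 21.375 − 0.375q_Y.
The best-response slope dq_W/dq_Y = −0.375 < 0: the reaction function is downward-sloping, so the choices are strategic substitutes.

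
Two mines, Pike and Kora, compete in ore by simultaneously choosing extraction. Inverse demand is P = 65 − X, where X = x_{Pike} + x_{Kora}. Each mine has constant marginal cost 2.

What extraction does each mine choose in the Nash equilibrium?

Mine Pike's profit: π = x_{Pike}(65 − (x_{Pike} + x_{Kora})) − 2x_{Pike}.
∂π/∂x_{Pike} = 63 − 2x_{Pike} − x_{Kora} = 0, so x_{Pike} = 31.5 − 0.5x_{Kora}.
By symmetry x_{Kora} = x_{Pike}; substituting into the reaction function, 1.5x_{Pike} = 31.5 and x_{Pike} = 21.

21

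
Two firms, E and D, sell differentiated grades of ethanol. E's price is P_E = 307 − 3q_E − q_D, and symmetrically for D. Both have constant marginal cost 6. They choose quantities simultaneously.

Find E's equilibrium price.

Firm E's profit: π = q_E(307 − 3q_E − q_D) − 6q_E.
∂π/∂q_E = 301 − 6q_E − q_D = 0 ⇒ q_E = 301/6 − (1/6)q_D.
By symmetry q_D = q_E; substituting into the reaction function, (7/6)q_E = 301/6 and q_E = 43.
P_E = 307 − 3·43 − 43 = 135.

135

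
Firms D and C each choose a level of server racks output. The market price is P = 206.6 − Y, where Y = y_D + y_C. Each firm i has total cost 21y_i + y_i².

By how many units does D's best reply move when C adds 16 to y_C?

-4

Firm D's profit: π = y_D(206.6 − (y_D + y_C)) − 21y_D − y_D².
∂π/∂y_D = 185.6 − 4y_D − y_C = 0, so y_D = 46.4 − 0.25y_C.
The reaction-function slope is −0.25, so a 16-unit rise in y_C moves y_D by −0.25 × 16 = −4. D's best response falls — the actions are strategic substitutes.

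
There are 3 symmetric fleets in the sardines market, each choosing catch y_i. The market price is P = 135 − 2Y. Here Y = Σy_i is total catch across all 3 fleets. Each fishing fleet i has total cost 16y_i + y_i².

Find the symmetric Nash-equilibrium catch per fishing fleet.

A representative fishing fleet's profit is π_i = y_i(135 − 2Y) − 16y_i − y_i², with Y = y_i + Σ_{j≠i} y_j.
First-order condition: 119 − 6y_i − 2Σ_{j≠i} y_j = 0.
With identical fishing fleets, set every y_j = y: then 119 − 6y − 4y = 0, i.e. y = 119/10 = 11.9.

11.9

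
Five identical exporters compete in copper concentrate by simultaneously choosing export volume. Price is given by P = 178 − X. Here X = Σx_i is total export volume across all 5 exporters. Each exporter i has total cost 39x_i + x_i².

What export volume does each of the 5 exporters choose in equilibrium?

17.375

A representative exporter's profit is π_i = x_i(178 − X) − 39x_i − x_i², with X = x_i + Σ_{j≠i} x_j.
First-order condition: 139 − 4x_i − Σ_{j≠i} x_j = 0.
With identical exporters, set every x_j = x: then 139 − 4x − 4x = 0, i.e. x = 139/8 = 17.375.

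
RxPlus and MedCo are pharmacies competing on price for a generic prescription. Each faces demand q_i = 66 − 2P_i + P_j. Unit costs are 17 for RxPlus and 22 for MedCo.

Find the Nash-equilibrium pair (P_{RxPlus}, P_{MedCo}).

34, 36

RxPlus's profit: π = (P_{RxPlus} − 17)(66 − 2P_{RxPlus} + P_{MedCo}).
∂π/∂P_{RxPlus} = 100 − 4P_{RxPlus} + P_{MedCo} = 0 ⇒ P_{RxPlus} = 25 + 0.25P_{MedCo}.
Similarly P_{MedCo} = 27.5 + 0.25P_{RxPlus}.
Plugging P_{MedCo} into RxPlus's best response: P_{RxPlus} = 25 + 0.25(27.5 + 0.25P_{RxPlus}) ⇒ 0.9375P_{RxPlus} = 31.875, so P_{RxPlus} = 34.
Then P_{MedCo} = 27.5 + 0.25·34 = 36.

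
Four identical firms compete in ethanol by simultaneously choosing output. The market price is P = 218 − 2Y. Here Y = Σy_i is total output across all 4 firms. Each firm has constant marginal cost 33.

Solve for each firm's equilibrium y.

A representative firm's profit is π_i = y_i(218 − 2Y) − 33y_i, with Y = y_i + Σ_{j≠i} y_j.
First-order condition: 185 − 4y_i − 2Σ_{j≠i} y_j = 0.
With identical firms, set every y_j = y: then 185 − 4y − 6y = 0, i.e. y = 185/10 = 18.5.

18.5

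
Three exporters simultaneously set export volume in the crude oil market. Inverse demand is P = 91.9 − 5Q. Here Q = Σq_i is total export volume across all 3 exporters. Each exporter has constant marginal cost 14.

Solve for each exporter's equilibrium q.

3.895

A representative exporter's profit is π_i = q_i(91.9 − 5Q) − 14q_i, with Q = q_i + Σ_{j≠i} q_j.
First-order condition: 77.9 − 10q_i − 5Σ_{j≠i} q_j = 0.
In a symmetric equilibrium every exporter chooses the same q, so Σ_{j≠i} q_j = 2q. The condition becomes 77.9 − 20q = 0, giving q = 77.9/20 = 3.895.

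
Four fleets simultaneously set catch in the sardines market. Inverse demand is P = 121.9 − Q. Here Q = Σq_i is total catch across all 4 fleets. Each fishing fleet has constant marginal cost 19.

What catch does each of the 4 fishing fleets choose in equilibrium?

A representative fishing fleet's profit is π_i = q_i(121.9 − Q) − 19q_i, with Q = q_i + Σ_{j≠i} q_j.
First-order condition: 102.9 − 2q_i − Σ_{j≠i} q_j = 0.
Imposing symmetry (q_j = q for all j) turns Σ_{j≠i} q_j into 3q, so 102.9 = 5q and q = 20.58.

20.58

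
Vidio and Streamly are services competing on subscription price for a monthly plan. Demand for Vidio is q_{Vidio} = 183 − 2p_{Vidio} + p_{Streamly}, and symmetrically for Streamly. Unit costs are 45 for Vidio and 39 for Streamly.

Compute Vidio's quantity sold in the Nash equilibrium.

90.4

Vidio's profit: π = (p_{Vidio} − 45)(183 − 2p_{Vidio} + p_{Streamly}).
∂π/∂p_{Vidio} = 273 − 4p_{Vidio} + p_{Streamly} = 0 ⇒ p_{Vidio} = 68.25 + 0.25p_{Streamly}.
Similarly p_{Streamly} = 65.25 + 0.25p_{Vidio}.
Substituting the second reaction function into the first: p_{Vidio} = 68.25 + 0.25(65.25 + 0.25p_{Vidio}), which gives 0.9375p_{Vidio} = 84.5625 ⇒ p_{Vidio} = 90.2.
Then p_{Streamly} = 65.25 + 0.25·90.2 = 87.8.
q_{Vidio} = 183 − 2·90.2 + 87.8 = 90.4.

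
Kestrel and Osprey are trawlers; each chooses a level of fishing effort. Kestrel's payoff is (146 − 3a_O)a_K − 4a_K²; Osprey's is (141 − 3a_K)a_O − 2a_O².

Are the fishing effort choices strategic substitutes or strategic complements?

Expanding Kestrel's payoff: 146a_K − 3a_Oa_K − 4a_K².
∂π/∂a_K = 146 − 3a_O − 8a_K = 0, so a_K = 18.25 − 0.375a_O.
The best-response slope da_K/da_O = −0.375 < 0: the reaction function is downward-sloping, so the choices are strategic substitutes.

strategic substitutes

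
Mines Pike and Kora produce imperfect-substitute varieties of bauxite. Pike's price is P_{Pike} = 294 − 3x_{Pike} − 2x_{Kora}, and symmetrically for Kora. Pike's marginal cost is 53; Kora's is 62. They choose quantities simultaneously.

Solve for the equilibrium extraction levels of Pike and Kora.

Mine Pike's profit: π = x_{Pike}(294 − 3x_{Pike} − 2x_{Kora}) − 53x_{Pike}.
∂π/∂x_{Pike} = 241 − 6x_{Pike} − 2x_{Kora} = 0 ⇒ x_{Pike} = 241/6 − (1/3)x_{Kora}.
Similarly x_{Kora} = 116/3 − (1/3)x_{Pike}.
Plugging x_{Kora} into Pike's best response: x_{Pike} = 241/6 − (1/3)(116/3 − (1/3)x_{Pike}) ⇒ (8/9)x_{Pike} = 491/18, so x_{Pike} = 30.6875.
Then x_{Kora} = 116/3 − (1/3)·30.6875 = 28.4375.

30.6875, 28.4375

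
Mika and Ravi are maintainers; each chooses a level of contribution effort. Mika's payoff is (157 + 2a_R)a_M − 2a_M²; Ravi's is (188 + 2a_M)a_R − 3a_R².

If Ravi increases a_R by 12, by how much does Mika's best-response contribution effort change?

6

Expanding Mika's payoff: 157a_M + 2a_Ra_M − 2a_M².
∂π/∂a_M = 157 + 2a_R − 4a_M = 0, so a_M = 39.25 + 0.5a_R.
The reaction-function slope is 0.5, so a 12-unit rise in a_R moves a_M by 0.5 × 12 = 6. Mika's best response rises — the actions are strategic complements.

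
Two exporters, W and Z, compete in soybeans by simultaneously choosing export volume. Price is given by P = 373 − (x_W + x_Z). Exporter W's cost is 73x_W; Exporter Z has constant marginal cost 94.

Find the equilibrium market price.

180

Exporter W's profit: π = x_W(373 − (x_W + x_Z)) − 73x_W.
∂π/∂x_W = 300 − 2x_W − x_Z = 0, so x_W = 150 − 0.5x_Z.
By the same steps for Z: x_Z = 139.5 − 0.5x_W.
Substituting the second reaction function into the first: x_W = 150 − 0.5(139.5 − 0.5x_W), which gives 0.75x_W = 80.25 ⇒ x_W = 107.
Then x_Z = 139.5 − 0.5·107 = 86.
Equilibrium price: P = 373 − 193 = 180.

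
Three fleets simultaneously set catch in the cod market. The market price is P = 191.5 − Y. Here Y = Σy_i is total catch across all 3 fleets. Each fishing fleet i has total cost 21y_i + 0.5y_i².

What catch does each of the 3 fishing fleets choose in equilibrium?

34.1

A representative fishing fleet's profit is π_i = y_i(191.5 − Y) − 21y_i − 0.5y_i², with Y = y_i + Σ_{j≠i} y_j.
First-order condition: 170.5 − 3y_i − Σ_{j≠i} y_j = 0.
With identical fishing fleets, set every y_j = y: then 170.5 − 3y − 2y = 0, i.e. y = 170.5/5 = 34.1.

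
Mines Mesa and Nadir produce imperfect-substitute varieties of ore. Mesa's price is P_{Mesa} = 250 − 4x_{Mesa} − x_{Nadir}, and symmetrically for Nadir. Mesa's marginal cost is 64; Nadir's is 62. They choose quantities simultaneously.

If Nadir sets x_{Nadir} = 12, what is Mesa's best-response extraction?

Mine Mesa's profit: π = x_{Mesa}(250 − 4x_{Mesa} − x_{Nadir}) − 64x_{Mesa}.
∂π/∂x_{Mesa} = 186 − 8x_{Mesa} − x_{Nadir} = 0 ⇒ x_{Mesa} = 23.25 − 0.125x_{Nadir}.
At x_{Nadir} = 12: x_{Mesa} = 23.25 − 0.125·12 = 21.75.

21.75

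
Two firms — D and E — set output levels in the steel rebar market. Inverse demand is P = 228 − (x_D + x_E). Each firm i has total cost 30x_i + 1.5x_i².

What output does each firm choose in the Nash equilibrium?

33

Firm D's profit: π = x_D(228 − (x_D + x_E)) − 30x_D − 1.5x_D².
∂π/∂x_D = 198 − 5x_D − x_E = 0, so x_D = 39.6 − 0.2x_E.
The game is symmetric, so in equilibrium x_E = x_D: the reaction function gives 1.2x_D = 39.6, hence x_D = 33.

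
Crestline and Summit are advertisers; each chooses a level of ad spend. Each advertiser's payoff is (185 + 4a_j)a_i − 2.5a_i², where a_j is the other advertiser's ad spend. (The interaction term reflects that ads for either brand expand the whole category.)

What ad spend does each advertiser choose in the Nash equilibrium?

185

Crestline's payoff is (185 + 4a_S)a_C − 2.5a_C².
∂π/∂a_C = 185 + 4a_S − 5a_C = 0, so a_C = 37 + 0.8a_S.
Setting a_C = a_S in the reaction function: a_C = 37 + 0.8a_C, so a_C = 37 / 0.2 = 185.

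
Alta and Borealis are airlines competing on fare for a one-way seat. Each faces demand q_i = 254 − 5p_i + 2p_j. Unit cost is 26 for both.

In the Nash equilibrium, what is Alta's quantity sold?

110

Alta's profit: π = (p_{Alta} − 26)(254 − 5p_{Alta} + 2p_{Borealis}).
∂π/∂p_{Alta} = 384 − 10p_{Alta} + 2p_{Borealis} = 0 ⇒ p_{Alta} = 38.4 + 0.2p_{Borealis}.
Setting p_{Alta} = p_{Borealis} in the reaction function: p_{Alta} = 38.4 + 0.2p_{Alta}, so p_{Alta} = 38.4 / 0.8 = 48.
q_{Alta} = 254 − 5·48 + 2·48 = 110.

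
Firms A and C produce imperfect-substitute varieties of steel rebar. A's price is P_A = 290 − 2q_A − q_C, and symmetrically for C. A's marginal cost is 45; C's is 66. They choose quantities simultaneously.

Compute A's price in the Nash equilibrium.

145.8

Firm A's profit: π = q_A(290 − 2q_A − q_C) − 45q_A.
∂π/∂q_A = 245 − 4q_A − q_C = 0 ⇒ q_A = 61.25 − 0.25q_C.
Similarly q_C = 56 − 0.25q_A.
Solving the two reaction functions simultaneously: (1 − (−0.25)(−0.25))q_A = 61.25 − 0.25·56, so 0.9375q_A = 47.25 and q_A = 50.4.
Then q_C = 56 − 0.25·50.4 = 43.4.
P_A = 290 − 2·50.4 − 43.4 = 145.8.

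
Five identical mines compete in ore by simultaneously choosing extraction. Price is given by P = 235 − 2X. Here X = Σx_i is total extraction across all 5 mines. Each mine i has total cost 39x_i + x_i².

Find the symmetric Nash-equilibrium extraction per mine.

A representative mine's profit is π_i = x_i(235 − 2X) − 39x_i − x_i², with X = x_i + Σ_{j≠i} x_j.
First-order condition: 196 − 6x_i − 2Σ_{j≠i} x_j = 0.
Imposing symmetry (x_j = x for all j) turns Σ_{j≠i} x_j into 4x, so 196 = 14x and x = 14.

14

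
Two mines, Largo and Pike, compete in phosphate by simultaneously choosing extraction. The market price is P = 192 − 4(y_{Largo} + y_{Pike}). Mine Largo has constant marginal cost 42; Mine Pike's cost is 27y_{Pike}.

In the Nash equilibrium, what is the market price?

Mine Largo's profit: π = y_{Largo}(192 − 4(y_{Largo} + y_{Pike})) − 42y_{Largo}.
∂π/∂y_{Largo} = 150 − 8y_{Largo} − 4y_{Pike} = 0, so y_{Largo} = 18.75 − 0.5y_{Pike}.
By the same steps for Pike: y_{Pike} = 20.625 − 0.5y_{Largo}.
Solving the two reaction functions simultaneously: (1 − (−0.5)(−0.5))y_{Largo} = 18.75 − 0.5·20.625, so 0.75y_{Largo} = 8.4375 and y_{Largo} = 11.25.
Then y_{Pike} = 20.625 − 0.5·11.25 = 15.
Equilibrium price: P = 192 − 4·26.25 = 87.

87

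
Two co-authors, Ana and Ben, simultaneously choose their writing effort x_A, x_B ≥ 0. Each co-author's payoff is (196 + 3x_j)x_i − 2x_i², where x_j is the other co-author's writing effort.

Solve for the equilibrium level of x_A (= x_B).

196

Ana's payoff is (196 + 3x_B)x_A − 2x_A².
∂π/∂x_A = 196 + 3x_B − 4x_A = 0, so x_A = 49 + 0.75x_B.
Setting x_A = x_B in the reaction function: x_A = 49 + 0.75x_A, so x_A = 49 / 0.25 = 196.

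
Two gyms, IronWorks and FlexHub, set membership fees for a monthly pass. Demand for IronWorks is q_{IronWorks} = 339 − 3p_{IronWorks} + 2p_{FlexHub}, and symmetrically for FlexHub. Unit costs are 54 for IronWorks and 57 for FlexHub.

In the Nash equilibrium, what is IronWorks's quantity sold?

IronWorks's profit: π = (p_{IronWorks} − 54)(339 − 3p_{IronWorks} + 2p_{FlexHub}).
∂π/∂p_{IronWorks} = 501 − 6p_{IronWorks} + 2p_{FlexHub} = 0 ⇒ p_{IronWorks} = 83.5 + (1/3)p_{FlexHub}.
Similarly p_{FlexHub} = 85 + (1/3)p_{IronWorks}.
Solving the two reaction functions simultaneously: (1 − (1/3)(1/3))p_{IronWorks} = 83.5 + (1/3)·85, so (8/9)p_{IronWorks} = 671/6 and p_{IronWorks} = 125.8125.
Then p_{FlexHub} = 85 + (1/3)·125.8125 = 126.9375.
q_{IronWorks} = 339 − 3·125.8125 + 2·126.9375 = 215.4375.

215.4375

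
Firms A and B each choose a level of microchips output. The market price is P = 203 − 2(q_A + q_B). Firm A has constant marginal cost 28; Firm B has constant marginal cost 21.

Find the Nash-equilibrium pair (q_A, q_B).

28, 31.5

Firm A's profit: π = q_A(203 − 2(q_A + q_B)) − 28q_A.
∂π/∂q_A = 175 − 4q_A − 2q_B = 0, so q_A = 43.75 − 0.5q_B.
By the same steps for B: q_B = 45.5 − 0.5q_A.
Substituting the second reaction function into the first: q_A = 43.75 − 0.5(45.5 − 0.5q_A), which gives 0.75q_A = 21 ⇒ q_A = 28.
Then q_B = 45.5 − 0.5·28 = 31.5.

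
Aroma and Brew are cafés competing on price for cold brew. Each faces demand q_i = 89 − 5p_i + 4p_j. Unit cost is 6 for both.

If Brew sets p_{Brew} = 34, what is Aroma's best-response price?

25.5

Aroma's profit: π = (p_{Aroma} − 6)(89 − 5p_{Aroma} + 4p_{Brew}).
∂π/∂p_{Aroma} = 119 − 10p_{Aroma} + 4p_{Brew} = 0 ⇒ p_{Aroma} = 11.9 + 0.4p_{Brew}.
At p_{Brew} = 34: p_{Aroma} = 11.9 + 0.4·34 = 25.5.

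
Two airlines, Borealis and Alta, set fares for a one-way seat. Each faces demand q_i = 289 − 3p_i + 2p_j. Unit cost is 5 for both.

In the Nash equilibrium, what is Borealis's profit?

Borealis's profit: π = (p_{Borealis} − 5)(289 − 3p_{Borealis} + 2p_{Alta}).
∂π/∂p_{Borealis} = 304 − 6p_{Borealis} + 2p_{Alta} = 0 ⇒ p_{Borealis} = 152/3 + (1/3)p_{Alta}.
The game is symmetric, so in equilibrium p_{Alta} = p_{Borealis}: the reaction function gives (2/3)p_{Borealis} = 152/3, hence p_{Borealis} = 76.
q_{Borealis} = 289 − 3·76 + 2·76 = 213.
Profit = (76 − 5)·213 = 15123.

15123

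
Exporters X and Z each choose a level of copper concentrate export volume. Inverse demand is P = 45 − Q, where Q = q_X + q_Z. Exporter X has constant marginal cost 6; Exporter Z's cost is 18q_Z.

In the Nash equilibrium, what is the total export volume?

Exporter X's profit: π = q_X(45 − (q_X + q_Z)) − 6q_X.
∂π/∂q_X = 39 − 2q_X − q_Z = 0, so q_X = 19.5 − 0.5q_Z.
By the same steps for Z: q_Z = 13.5 − 0.5q_X.
Plugging q_Z into X's best response: q_X = 19.5 − 0.5(13.5 − 0.5q_X) ⇒ 0.75q_X = 12.75, so q_X = 17.
Then q_Z = 13.5 − 0.5·17 = 5.
Total export volume: 17 + 5 = 22.

22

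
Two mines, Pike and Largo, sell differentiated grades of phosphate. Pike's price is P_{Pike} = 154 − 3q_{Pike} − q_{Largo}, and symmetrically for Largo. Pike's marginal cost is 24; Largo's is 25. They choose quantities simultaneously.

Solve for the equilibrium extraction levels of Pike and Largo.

Mine Pike's profit: π = q_{Pike}(154 − 3q_{Pike} − q_{Largo}) − 24q_{Pike}.
∂π/∂q_{Pike} = 130 − 6q_{Pike} − q_{Largo} = 0 ⇒ q_{Pike} = 65/3 − (1/6)q_{Largo}.
Similarly q_{Largo} = 21.5 − (1/6)q_{Pike}.
Plugging q_{Largo} into Pike's best response: q_{Pike} = 65/3 − (1/6)(21.5 − (1/6)q_{Pike}) ⇒ (35/36)q_{Pike} = 217/12, so q_{Pike} = 18.6.
Then q_{Largo} = 21.5 − (1/6)·18.6 = 18.4.

18.6, 18.4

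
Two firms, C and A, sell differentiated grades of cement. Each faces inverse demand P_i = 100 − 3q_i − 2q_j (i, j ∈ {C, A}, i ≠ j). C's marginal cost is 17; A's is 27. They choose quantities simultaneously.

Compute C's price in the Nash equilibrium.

Firm C's profit: π = q_C(100 − 3q_C − 2q_A) − 17q_C.
∂π/∂q_C = 83 − 6q_C − 2q_A = 0 ⇒ q_C = 83/6 − (1/3)q_A.
Similarly q_A = 73/6 − (1/3)q_C.
Solving the two reaction functions simultaneously: (1 − (−1/3)(−1/3))q_C = 83/6 − (1/3)·(73/6), so (8/9)q_C = 88/9 and q_C = 11.
Then q_A = 73/6 − (1/3)·11 = 8.5.
P_C = 100 − 3·11 − 2·8.5 = 50.

50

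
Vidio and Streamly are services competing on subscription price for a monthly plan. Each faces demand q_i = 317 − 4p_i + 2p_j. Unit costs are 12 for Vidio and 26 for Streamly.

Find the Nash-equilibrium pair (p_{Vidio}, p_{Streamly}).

62.7, 68.3

Vidio's profit: π = (p_{Vidio} − 12)(317 − 4p_{Vidio} + 2p_{Streamly}).
∂π/∂p_{Vidio} = 365 − 8p_{Vidio} + 2p_{Streamly} = 0 ⇒ p_{Vidio} = 45.625 + 0.25p_{Streamly}.
Similarly p_{Streamly} = 52.625 + 0.25p_{Vidio}.
Substituting the second reaction function into the first: p_{Vidio} = 45.625 + 0.25(52.625 + 0.25p_{Vidio}), which gives 0.9375p_{Vidio} = 1881/32 ⇒ p_{Vidio} = 62.7.
Then p_{Streamly} = 52.625 + 0.25·62.7 = 68.3.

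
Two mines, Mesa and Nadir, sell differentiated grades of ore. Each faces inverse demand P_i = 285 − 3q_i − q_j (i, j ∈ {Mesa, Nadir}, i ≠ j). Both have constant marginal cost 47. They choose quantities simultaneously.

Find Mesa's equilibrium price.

149

Mine Mesa's profit: π = q_{Mesa}(285 − 3q_{Mesa} − q_{Nadir}) − 47q_{Mesa}.
∂π/∂q_{Mesa} = 238 − 6q_{Mesa} − q_{Nadir} = 0 ⇒ q_{Mesa} = 119/3 − (1/6)q_{Nadir}.
By symmetry q_{Nadir} = q_{Mesa}; substituting into the reaction function, (7/6)q_{Mesa} = 119/3 and q_{Mesa} = 34.
P_{Mesa} = 285 − 3·34 − 34 = 149.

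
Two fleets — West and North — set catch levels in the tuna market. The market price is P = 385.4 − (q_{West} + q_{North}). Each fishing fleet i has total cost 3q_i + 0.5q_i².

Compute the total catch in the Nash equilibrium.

Fishing fleet West's profit: π = q_{West}(385.4 − (q_{West} + q_{North})) − 3q_{West} − 0.5q_{West}².
∂π/∂q_{West} = 382.4 − 3q_{West} − q_{North} = 0, so q_{West} = 1912/15 − (1/3)q_{North}.
The game is symmetric, so in equilibrium q_{North} = q_{West}: the reaction function gives (4/3)q_{West} = 1912/15, hence q_{West} = 95.6.
Total catch: 95.6 + 95.6 = 191.2.

191.2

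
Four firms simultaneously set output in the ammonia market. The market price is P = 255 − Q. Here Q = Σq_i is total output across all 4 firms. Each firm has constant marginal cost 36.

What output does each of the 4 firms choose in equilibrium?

43.8

A representative firm's profit is π_i = q_i(255 − Q) − 36q_i, with Q = q_i + Σ_{j≠i} q_j.
First-order condition: 219 − 2q_i − Σ_{j≠i} q_j = 0.
In a symmetric equilibrium every firm chooses the same q, so Σ_{j≠i} q_j = 3q. The condition becomes 219 − 5q = 0, giving q = 219/5 = 43.8.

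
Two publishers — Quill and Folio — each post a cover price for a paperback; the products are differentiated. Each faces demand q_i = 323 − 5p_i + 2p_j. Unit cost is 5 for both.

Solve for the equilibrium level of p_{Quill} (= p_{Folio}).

43.5

Quill's profit: π = (p_{Quill} − 5)(323 − 5p_{Quill} + 2p_{Folio}).
∂π/∂p_{Quill} = 348 − 10p_{Quill} + 2p_{Folio} = 0 ⇒ p_{Quill} = 34.8 + 0.2p_{Folio}.
Setting p_{Quill} = p_{Folio} in the reaction function: p_{Quill} = 34.8 + 0.2p_{Quill}, so p_{Quill} = 34.8 / 0.8 = 43.5.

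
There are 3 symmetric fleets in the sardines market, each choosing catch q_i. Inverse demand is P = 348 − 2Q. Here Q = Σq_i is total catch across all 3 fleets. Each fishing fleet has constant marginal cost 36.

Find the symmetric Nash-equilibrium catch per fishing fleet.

39

A representative fishing fleet's profit is π_i = q_i(348 − 2Q) − 36q_i, with Q = q_i + Σ_{j≠i} q_j.
First-order condition: 312 − 4q_i − 2Σ_{j≠i} q_j = 0.
Imposing symmetry (q_j = q for all j) turns Σ_{j≠i} q_j into 2q, so 312 = 8q and q = 39.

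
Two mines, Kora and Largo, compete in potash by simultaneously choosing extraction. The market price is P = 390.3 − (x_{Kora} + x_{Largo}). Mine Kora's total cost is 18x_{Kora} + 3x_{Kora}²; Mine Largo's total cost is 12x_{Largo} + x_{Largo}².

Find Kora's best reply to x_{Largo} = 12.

Mine Kora's profit: π = x_{Kora}(390.3 − (x_{Kora} + x_{Largo})) − 18x_{Kora} − 3x_{Kora}².
∂π/∂x_{Kora} = 372.3 − 8x_{Kora} − x_{Largo} = 0, so x_{Kora} = 46.5375 − 0.125x_{Largo}.
At x_{Largo} = 12: x_{Kora} = 46.5375 − 0.125·12 = 45.0375.

45.0375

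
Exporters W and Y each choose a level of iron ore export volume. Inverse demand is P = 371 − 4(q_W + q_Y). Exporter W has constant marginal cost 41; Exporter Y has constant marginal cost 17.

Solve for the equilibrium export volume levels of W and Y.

Exporter W's profit: π = q_W(371 − 4(q_W + q_Y)) − 41q_W.
∂π/∂q_W = 330 − 8q_W − 4q_Y = 0, so q_W = 41.25 − 0.5q_Y.
By the same steps for Y: q_Y = 44.25 − 0.5q_W.
Solving the two reaction functions simultaneously: (1 − (−0.5)(−0.5))q_W = 41.25 − 0.5·44.25, so 0.75q_W = 19.125 and q_W = 25.5.
Then q_Y = 44.25 − 0.5·25.5 = 31.5.

25.5, 31.5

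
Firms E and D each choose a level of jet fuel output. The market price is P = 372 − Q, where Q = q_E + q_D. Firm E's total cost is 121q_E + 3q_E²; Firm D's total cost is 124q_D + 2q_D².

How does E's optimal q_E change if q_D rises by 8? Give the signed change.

-1

Firm E's profit: π = q_E(372 − (q_E + q_D)) − 121q_E − 3q_E².
∂π/∂q_E = 251 − 8q_E − q_D = 0, so q_E = 31.375 − 0.125q_D.
The reaction-function slope is −0.125, so an 8-unit rise in q_D moves q_E by −0.125 × 8 = −1. E's best response falls — the actions are strategic substitutes.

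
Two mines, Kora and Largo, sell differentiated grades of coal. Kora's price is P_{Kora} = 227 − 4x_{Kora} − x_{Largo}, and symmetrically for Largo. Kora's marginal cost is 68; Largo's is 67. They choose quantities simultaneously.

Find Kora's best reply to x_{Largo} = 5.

Mine Kora's profit: π = x_{Kora}(227 − 4x_{Kora} − x_{Largo}) − 68x_{Kora}.
∂π/∂x_{Kora} = 159 − 8x_{Kora} − x_{Largo} = 0 ⇒ x_{Kora} = 19.875 − 0.125x_{Largo}.
At x_{Largo} = 5: x_{Kora} = 19.875 − 0.125·5 = 19.25.

19.25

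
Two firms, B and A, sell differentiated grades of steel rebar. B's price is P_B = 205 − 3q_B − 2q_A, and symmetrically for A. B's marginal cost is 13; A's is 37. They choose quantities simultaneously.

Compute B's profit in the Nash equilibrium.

1950.75

Firm B's profit: π = q_B(205 − 3q_B − 2q_A) − 13q_B.
∂π/∂q_B = 192 − 6q_B − 2q_A = 0 ⇒ q_B = 32 − (1/3)q_A.
Similarly q_A = 28 − (1/3)q_B.
Solving the two reaction functions simultaneously: (1 − (−1/3)(−1/3))q_B = 32 − (1/3)·28, so (8/9)q_B = 68/3 and q_B = 25.5.
Then q_A = 28 − (1/3)·25.5 = 19.5.
P_B = 205 − 3·25.5 − 2·19.5 = 89.5.
Profit = (89.5 − 13)·25.5 = 1950.75.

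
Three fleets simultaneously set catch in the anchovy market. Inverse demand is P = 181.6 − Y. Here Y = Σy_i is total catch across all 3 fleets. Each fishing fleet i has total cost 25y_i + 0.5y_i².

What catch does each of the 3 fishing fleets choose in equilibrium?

A representative fishing fleet's profit is π_i = y_i(181.6 − Y) − 25y_i − 0.5y_i², with Y = y_i + Σ_{j≠i} y_j.
First-order condition: 156.6 − 3y_i − Σ_{j≠i} y_j = 0.
Imposing symmetry (y_j = y for all j) turns Σ_{j≠i} y_j into 2y, so 156.6 = 5y and y = 31.32.

31.32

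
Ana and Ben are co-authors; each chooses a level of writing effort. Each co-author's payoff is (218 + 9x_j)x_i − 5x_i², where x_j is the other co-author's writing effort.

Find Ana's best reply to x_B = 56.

72.2

Ana's payoff is (218 + 9x_B)x_A − 5x_A².
∂π/∂x_A = 218 + 9x_B − 10x_A = 0, so x_A = 21.8 + 0.9x_B.
At x_B = 56: x_A = 21.8 + 0.9·56 = 72.2.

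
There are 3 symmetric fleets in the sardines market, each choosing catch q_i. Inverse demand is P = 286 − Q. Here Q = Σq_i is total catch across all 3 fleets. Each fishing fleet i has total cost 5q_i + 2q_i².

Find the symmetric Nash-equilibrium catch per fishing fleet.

A representative fishing fleet's profit is π_i = q_i(286 − Q) − 5q_i − 2q_i², with Q = q_i + Σ_{j≠i} q_j.
First-order condition: 281 − 6q_i − Σ_{j≠i} q_j = 0.
In a symmetric equilibrium every fishing fleet chooses the same q, so Σ_{j≠i} q_j = 2q. The condition becomes 281 − 8q = 0, giving q = 281/8 = 35.125.

35.125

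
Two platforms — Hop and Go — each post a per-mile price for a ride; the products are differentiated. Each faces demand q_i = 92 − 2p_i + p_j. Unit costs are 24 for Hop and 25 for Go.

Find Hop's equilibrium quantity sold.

45.6

Hop's profit: π = (p_{Hop} − 24)(92 − 2p_{Hop} + p_{Go}).
∂π/∂p_{Hop} = 140 − 4p_{Hop} + p_{Go} = 0 ⇒ p_{Hop} = 35 + 0.25p_{Go}.
Similarly p_{Go} = 35.5 + 0.25p_{Hop}.
Plugging p_{Go} into Hop's best response: p_{Hop} = 35 + 0.25(35.5 + 0.25p_{Hop}) ⇒ 0.9375p_{Hop} = 43.875, so p_{Hop} = 46.8.
Then p_{Go} = 35.5 + 0.25·46.8 = 47.2.
q_{Hop} = 92 − 2·46.8 + 47.2 = 45.6.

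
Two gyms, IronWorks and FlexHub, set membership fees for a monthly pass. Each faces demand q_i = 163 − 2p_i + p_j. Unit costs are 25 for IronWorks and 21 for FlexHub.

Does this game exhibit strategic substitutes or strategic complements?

strategic complements

IronWorks's profit: π = (p_{IronWorks} − 25)(163 − 2p_{IronWorks} + p_{FlexHub}).
∂π/∂p_{IronWorks} = 213 − 4p_{IronWorks} + p_{FlexHub} = 0 ⇒ p_{IronWorks} = 53.25 + 0.25p_{FlexHub}.
The best-response slope dp_{IronWorks}/dp_{FlexHub} = 0.25 > 0: the reaction function is upward-sloping, so the choices are strategic complements.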